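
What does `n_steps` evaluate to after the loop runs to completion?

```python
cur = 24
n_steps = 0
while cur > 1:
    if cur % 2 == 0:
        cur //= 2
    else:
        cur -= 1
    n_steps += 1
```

Let's trace through this code step by step.

Initialize: cur = 24
Initialize: n_steps = 0
Entering loop: while cur > 1:
After iteration 1: cur = 12, n_steps = 1
After iteration 2: cur = 6, n_steps = 2
After iteration 3: cur = 3, n_steps = 3
After iteration 4: cur = 2, n_steps = 4
After iteration 5: cur = 1, n_steps = 5
Loop ends.

Final answer: 5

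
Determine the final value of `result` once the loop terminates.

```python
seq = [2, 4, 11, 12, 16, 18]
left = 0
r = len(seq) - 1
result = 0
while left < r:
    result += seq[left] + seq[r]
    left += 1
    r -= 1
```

Let's trace through this code step by step.

Initialize: seq = [2, 4, 11, 12, 16, 18]
Initialize: left = 0
Initialize: r = 5
Initialize: result = 0
Entering loop: while left < r:
After iteration 1: left = 1, r = 4, result = 20
After iteration 2: left = 2, r = 3, result = 40
After iteration 3: left = 3, r = 2, result = 63
Loop ends.

Final answer: 63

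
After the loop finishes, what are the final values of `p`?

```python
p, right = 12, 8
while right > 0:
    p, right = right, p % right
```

Let's trace through this code step by step.

Initialize: p = 12
Initialize: right = 8
Entering loop: while right > 0:
After iteration 1: p = 8, right = 4
After iteration 2: p = 4, right = 0
Loop ends.

Final answer: 4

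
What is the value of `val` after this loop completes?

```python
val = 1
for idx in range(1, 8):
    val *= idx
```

Let's trace through this code step by step.

Initialize: val = 1
Entering loop: for idx in range(1, 8):
After iteration 1: idx = 1, val = 1
After iteration 2: idx = 2, val = 2
After iteration 3: idx = 3, val = 6
After iteration 4: idx = 4, val = 24
After iteration 5: idx = 5, val = 120
After iteration 6: idx = 6, val = 720
After iteration 7: idx = 7, val = 5040
Loop ends.

Final answer: 5040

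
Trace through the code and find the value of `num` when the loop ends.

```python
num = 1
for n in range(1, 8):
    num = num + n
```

Let's trace through this code step by step.

Initialize: num = 1
Entering loop: for n in range(1, 8):
After iteration 1: n = 1, num = 2
After iteration 2: n = 2, num = 4
After iteration 3: n = 3, num = 7
After iteration 4: n = 4, num = 11
After iteration 5: n = 5, num = 16
After iteration 6: n = 6, num = 22
After iteration 7: n = 7, num = 29
Loop ends.

Final answer: 29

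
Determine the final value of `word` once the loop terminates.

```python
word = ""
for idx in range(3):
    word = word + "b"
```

Let's trace through this code step by step.

Initialize: word = ''
Entering loop: for idx in range(3):
After iteration 1: idx = 0, word = 'b'
After iteration 2: idx = 1, word = 'bb'
After iteration 3: idx = 2, word = 'bbb'
Loop ends.

Final answer: 'bbb'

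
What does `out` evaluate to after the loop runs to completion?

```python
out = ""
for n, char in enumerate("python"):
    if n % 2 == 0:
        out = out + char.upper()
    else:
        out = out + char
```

Let's trace through this code step by step.

Initialize: out = ''
Entering loop: for n, char in enumerate("python"):
After iteration 1: n = 0, char = 'p', out = 'P'
After iteration 2: n = 1, char = 'y', out = 'Py'
After iteration 3: n = 2, char = 't', out = 'PyT'
After iteration 4: n = 3, char = 'h', out = 'PyTh'
After iteration 5: n = 4, char = 'o', out = 'PyThO'
After iteration 6: n = 5, char = 'n', out = 'PyThOn'
Loop ends.

Final answer: 'PyThOn'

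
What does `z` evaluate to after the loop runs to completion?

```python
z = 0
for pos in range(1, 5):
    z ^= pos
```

Let's trace through this code step by step.

Initialize: z = 0
Entering loop: for pos in range(1, 5):
After iteration 1: pos = 1, z = 1
After iteration 2: pos = 2, z = 3
After iteration 3: pos = 3, z = 0
After iteration 4: pos = 4, z = 4
Loop ends.

Final answer: 4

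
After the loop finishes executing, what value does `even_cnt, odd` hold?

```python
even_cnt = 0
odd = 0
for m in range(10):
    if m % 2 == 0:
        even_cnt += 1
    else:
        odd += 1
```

Let's trace through this code step by step.

Initialize: even_cnt = 0
Initialize: odd = 0
Entering loop: for m in range(10):
After iteration 1: m = 0, even_cnt = 1, odd = 0
After iteration 2: m = 1, even_cnt = 1, odd = 1
After iteration 3: m = 2, even_cnt = 2, odd = 1
After iteration 4: m = 3, even_cnt = 2, odd = 2
After iteration 5: m = 4, even_cnt = 3, odd = 2
After iteration 6: m = 5, even_cnt = 3, odd = 3
After iteration 7: m = 6, even_cnt = 4, odd = 3
After iteration 8: m = 7, even_cnt = 4, odd = 4
After iteration 9: m = 8, even_cnt = 5, odd = 4
After iteration 10: m = 9, even_cnt = 5, odd = 5
Loop ends.

Final answer: 5, 5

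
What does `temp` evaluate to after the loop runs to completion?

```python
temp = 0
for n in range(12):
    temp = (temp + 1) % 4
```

Let's trace through this code step by step.

Initialize: temp = 0
Entering loop: for n in range(12):
After iteration 1: n = 0, temp = 1
After iteration 2: n = 1, temp = 2
After iteration 3: n = 2, temp = 3
After iteration 4: n = 3, temp = 0
After iteration 5: n = 4, temp = 1
After iteration 6: n = 5, temp = 2
After iteration 7: n = 6, temp = 3
After iteration 8: n = 7, temp = 0
After iteration 9: n = 8, temp = 1
After iteration 10: n = 9, temp = 2
After iteration 11: n = 10, temp = 3
After iteration 12: n = 11, temp = 0
Loop ends.

Final answer: 0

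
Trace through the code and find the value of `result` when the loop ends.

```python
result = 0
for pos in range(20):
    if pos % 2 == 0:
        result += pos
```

Let's trace through this code step by step.

Initialize: result = 0
Entering loop: for pos in range(20):
After iteration 1: pos = 0, result = 0
After iteration 2: pos = 1, result = 0
After iteration 3: pos = 2, result = 2
After iteration 4: pos = 3, result = 2
After iteration 5: pos = 4, result = 6
After iteration 6: pos = 5, result = 6
After iteration 7: pos = 6, result = 12
After iteration 8: pos = 7, result = 12
After iteration 9: pos = 8, result = 20
After iteration 10: pos = 9, result = 20
After iteration 11: pos = 10, result = 30
After iteration 12: pos = 11, result = 30
After iteration 13: pos = 12, result = 42
After iteration 14: pos = 13, result = 42
After iteration 15: pos = 14, result = 56
After iteration 16: pos = 15, result = 56
After iteration 17: pos = 16, result = 72
After iteration 18: pos = 17, result = 72
After iteration 19: pos = 18, result = 90
After iteration 20: pos = 19, result = 90
Loop ends.

Final answer: 90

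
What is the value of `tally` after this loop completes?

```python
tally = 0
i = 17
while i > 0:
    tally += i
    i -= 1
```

Let's trace through this code step by step.

Initialize: tally = 0
Initialize: i = 17
Entering loop: while i > 0:
After iteration 1: tally = 17, i = 16
After iteration 2: tally = 33, i = 15
After iteration 3: tally = 48, i = 14
After iteration 4: tally = 62, i = 13
After iteration 5: tally = 75, i = 12
After iteration 6: tally = 87, i = 11
After iteration 7: tally = 98, i = 10
After iteration 8: tally = 108, i = 9
After iteration 9: tally = 117, i = 8
After iteration 10: tally = 125, i = 7
After iteration 11: tally = 132, i = 6
After iteration 12: tally = 138, i = 5
After iteration 13: tally = 143, i = 4
After iteration 14: tally = 147, i = 3
After iteration 15: tally = 150, i = 2
After iteration 16: tally = 152, i = 1
After iteration 17: tally = 153, i = 0
Loop ends.

Final answer: 153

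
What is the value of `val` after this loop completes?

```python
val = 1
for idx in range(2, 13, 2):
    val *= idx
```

Let's trace through this code step by step.

Initialize: val = 1
Entering loop: for idx in range(2, 13, 2):
After iteration 1: idx = 2, val = 2
After iteration 2: idx = 4, val = 8
After iteration 3: idx = 6, val = 48
After iteration 4: idx = 8, val = 384
After iteration 5: idx = 10, val = 3840
After iteration 6: idx = 12, val = 46080
Loop ends.

Final answer: 46080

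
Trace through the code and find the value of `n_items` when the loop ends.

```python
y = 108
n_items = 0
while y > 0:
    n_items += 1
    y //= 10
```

Let's trace through this code step by step.

Initialize: y = 108
Initialize: n_items = 0
Entering loop: while y > 0:
After iteration 1: y = 10, n_items = 1
After iteration 2: y = 1, n_items = 2
After iteration 3: y = 0, n_items = 3
Loop ends.

Final answer: 3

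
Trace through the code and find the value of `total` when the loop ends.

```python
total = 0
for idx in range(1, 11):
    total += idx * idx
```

Let's trace through this code step by step.

Initialize: total = 0
Entering loop: for idx in range(1, 11):
After iteration 1: idx = 1, total = 1
After iteration 2: idx = 2, total = 5
After iteration 3: idx = 3, total = 14
After iteration 4: idx = 4, total = 30
After iteration 5: idx = 5, total = 55
After iteration 6: idx = 6, total = 91
After iteration 7: idx = 7, total = 140
After iteration 8: idx = 8, total = 204
After iteration 9: idx = 9, total = 285
After iteration 10: idx = 10, total = 385
Loop ends.

Final answer: 385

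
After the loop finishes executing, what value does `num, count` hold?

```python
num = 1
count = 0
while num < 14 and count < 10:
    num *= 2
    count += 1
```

Let's trace through this code step by step.

Initialize: num = 1
Initialize: count = 0
Entering loop: while num < 14 and count < 10:
After iteration 1: num = 2, count = 1
After iteration 2: num = 4, count = 2
After iteration 3: num = 8, count = 3
After iteration 4: num = 16, count = 4
Loop ends.

Final answer: 16, 4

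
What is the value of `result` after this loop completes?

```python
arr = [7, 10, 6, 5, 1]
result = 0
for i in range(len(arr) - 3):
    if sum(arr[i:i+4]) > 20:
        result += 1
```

Let's trace through this code step by step.

Initialize: arr = [7, 10, 6, 5, 1]
Initialize: result = 0
Entering loop: for i in range(len(arr) - 3):
After iteration 1: i = 0, result = 1
After iteration 2: i = 1, result = 2
Loop ends.

Final answer: 2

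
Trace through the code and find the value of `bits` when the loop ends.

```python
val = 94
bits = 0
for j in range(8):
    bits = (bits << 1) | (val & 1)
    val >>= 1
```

Let's trace through this code step by step.

Initialize: val = 94
Initialize: bits = 0
Entering loop: for j in range(8):
After iteration 1: j = 0, val = 47, bits = 0
After iteration 2: j = 1, val = 23, bits = 1
After iteration 3: j = 2, val = 11, bits = 3
After iteration 4: j = 3, val = 5, bits = 7
After iteration 5: j = 4, val = 2, bits = 15
After iteration 6: j = 5, val = 1, bits = 30
After iteration 7: j = 6, val = 0, bits = 61
After iteration 8: j = 7, val = 0, bits = 122
Loop ends.

Final answer: 122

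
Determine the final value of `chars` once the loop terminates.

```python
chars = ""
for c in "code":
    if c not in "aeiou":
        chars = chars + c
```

Let's trace through this code step by step.

Initialize: chars = ''
Entering loop: for c in "code":
After iteration 1: c = 'c', chars = 'c'
After iteration 2: c = 'o', chars = 'c'
After iteration 3: c = 'd', chars = 'cd'
After iteration 4: c = 'e', chars = 'cd'
Loop ends.

Final answer: 'cd'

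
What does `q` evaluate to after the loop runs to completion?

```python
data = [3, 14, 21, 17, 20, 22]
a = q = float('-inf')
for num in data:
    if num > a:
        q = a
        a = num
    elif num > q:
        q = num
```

Let's trace through this code step by step.

Initialize: data = [3, 14, 21, 17, 20, 22]
Initialize: a = -inf
Initialize: q = -inf
Entering loop: for num in data:
After iteration 1: num = 3, a = 3, q = -inf
After iteration 2: num = 14, a = 14, q = 3
After iteration 3: num = 21, a = 21, q = 14
After iteration 4: num = 17, a = 21, q = 17
After iteration 5: num = 20, a = 21, q = 20
After iteration 6: num = 22, a = 22, q = 21
Loop ends.

Final answer: 21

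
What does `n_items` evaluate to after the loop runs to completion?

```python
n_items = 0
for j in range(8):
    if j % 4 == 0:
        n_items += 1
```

Let's trace through this code step by step.

Initialize: n_items = 0
Entering loop: for j in range(8):
After iteration 1: j = 0, n_items = 1
After iteration 2: j = 1, n_items = 1
After iteration 3: j = 2, n_items = 1
After iteration 4: j = 3, n_items = 1
After iteration 5: j = 4, n_items = 2
After iteration 6: j = 5, n_items = 2
After iteration 7: j = 6, n_items = 2
After iteration 8: j = 7, n_items = 2
Loop ends.

Final answer: 2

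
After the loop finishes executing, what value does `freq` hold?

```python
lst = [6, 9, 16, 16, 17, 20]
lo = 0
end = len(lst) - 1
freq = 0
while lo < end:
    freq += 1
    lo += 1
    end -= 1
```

Let's trace through this code step by step.

Initialize: lst = [6, 9, 16, 16, 17, 20]
Initialize: lo = 0
Initialize: end = 5
Initialize: freq = 0
Entering loop: while lo < end:
After iteration 1: lo = 1, end = 4, freq = 1
After iteration 2: lo = 2, end = 3, freq = 2
After iteration 3: lo = 3, end = 2, freq = 3
Loop ends.

Final answer: 3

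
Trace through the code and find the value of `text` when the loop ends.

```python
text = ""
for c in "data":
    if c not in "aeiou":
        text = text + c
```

Let's trace through this code step by step.

Initialize: text = ''
Entering loop: for c in "data":
After iteration 1: c = 'd', text = 'd'
After iteration 2: c = 'a', text = 'd'
After iteration 3: c = 't', text = 'dt'
After iteration 4: c = 'a', text = 'dt'
Loop ends.

Final answer: 'dt'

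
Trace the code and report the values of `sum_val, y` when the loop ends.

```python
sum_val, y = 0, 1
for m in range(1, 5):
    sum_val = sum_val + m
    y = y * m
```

Let's trace through this code step by step.

Initialize: sum_val = 0
Initialize: y = 1
Entering loop: for m in range(1, 5):
After iteration 1: m = 1, sum_val = 1, y = 1
After iteration 2: m = 2, sum_val = 3, y = 2
After iteration 3: m = 3, sum_val = 6, y = 6
After iteration 4: m = 4, sum_val = 10, y = 24
Loop ends.

Final answer: 10, 24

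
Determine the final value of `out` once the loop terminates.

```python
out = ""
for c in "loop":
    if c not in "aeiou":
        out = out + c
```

Let's trace through this code step by step.

Initialize: out = ''
Entering loop: for c in "loop":
After iteration 1: c = 'l', out = 'l'
After iteration 2: c = 'o', out = 'l'
After iteration 3: c = 'o', out = 'l'
After iteration 4: c = 'p', out = 'lp'
Loop ends.

Final answer: 'lp'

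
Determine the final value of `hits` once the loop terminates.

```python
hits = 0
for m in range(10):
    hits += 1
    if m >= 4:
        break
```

Let's trace through this code step by step.

Initialize: hits = 0
Entering loop: for m in range(10):
After iteration 1: m = 0, hits = 1
After iteration 2: m = 1, hits = 2
After iteration 3: m = 2, hits = 3
After iteration 4: m = 3, hits = 4
After iteration 5: m = 4, hits = 5
Loop ends.

Final answer: 5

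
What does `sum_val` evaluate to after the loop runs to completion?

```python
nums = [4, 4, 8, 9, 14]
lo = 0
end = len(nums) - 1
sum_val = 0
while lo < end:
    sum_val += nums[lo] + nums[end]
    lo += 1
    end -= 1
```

Let's trace through this code step by step.

Initialize: nums = [4, 4, 8, 9, 14]
Initialize: lo = 0
Initialize: end = 4
Initialize: sum_val = 0
Entering loop: while lo < end:
After iteration 1: lo = 1, end = 3, sum_val = 18
After iteration 2: lo = 2, end = 2, sum_val = 31
Loop ends.

Final answer: 31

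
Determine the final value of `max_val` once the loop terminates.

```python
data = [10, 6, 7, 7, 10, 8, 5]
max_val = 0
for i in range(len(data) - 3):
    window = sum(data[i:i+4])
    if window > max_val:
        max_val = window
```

Let's trace through this code step by step.

Initialize: data = [10, 6, 7, 7, 10, 8, 5]
Initialize: max_val = 0
Entering loop: for i in range(len(data) - 3):
After iteration 1: i = 0, max_val = 30, window = 30
After iteration 2: i = 1, max_val = 30, window = 30
After iteration 3: i = 2, max_val = 32, window = 32
After iteration 4: i = 3, max_val = 32, window = 30
Loop ends.

Final answer: 32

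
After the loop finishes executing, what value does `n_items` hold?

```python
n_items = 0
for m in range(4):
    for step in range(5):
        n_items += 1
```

Let's trace through this code step by step.

Initialize: n_items = 0
Entering loop: for m in range(4):
After iteration 1: m = 0, n_items = 5
After iteration 2: m = 1, n_items = 10
After iteration 3: m = 2, n_items = 15
After iteration 4: m = 3, n_items = 20
Loop ends.

Final answer: 20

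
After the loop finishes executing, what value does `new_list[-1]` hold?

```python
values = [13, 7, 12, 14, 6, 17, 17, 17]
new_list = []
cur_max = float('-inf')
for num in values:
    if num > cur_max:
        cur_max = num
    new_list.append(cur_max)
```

Let's trace through this code step by step.

Initialize: values = [13, 7, 12, 14, 6, 17, 17, 17]
Initialize: new_list = []
Initialize: cur_max = -inf
Entering loop: for num in values:
After iteration 1: num = 13, new_list = [13], cur_max = 13
After iteration 2: num = 7, new_list = [13, 13], cur_max = 13
After iteration 3: num = 12, new_list = [13, 13, 13], cur_max = 13
After iteration 4: num = 14, new_list = [13, 13, 13, 14], cur_max = 14
After iteration 5: num = 6, new_list = [13, 13, 13, 14, 14], cur_max = 14
After iteration 6: num = 17, new_list = [13, 13, 13, 14, 14, 17], cur_max = 17
After iteration 7: num = 17, new_list = [13, 13, 13, 14, 14, 17, 17], cur_max = 17
After iteration 8: num = 17, new_list = [13, 13, 13, 14, 14, 17, 17, 17], cur_max = 17
Loop ends.
new_list[-1] = 17

Final answer: 17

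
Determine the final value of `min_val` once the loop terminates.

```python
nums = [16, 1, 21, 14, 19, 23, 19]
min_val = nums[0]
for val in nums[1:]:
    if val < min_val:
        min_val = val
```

Let's trace through this code step by step.

Initialize: nums = [16, 1, 21, 14, 19, 23, 19]
Initialize: min_val = 16
Entering loop: for val in nums[1:]:
After iteration 1: val = 1, min_val = 1
After iteration 2: val = 21, min_val = 1
After iteration 3: val = 14, min_val = 1
After iteration 4: val = 19, min_val = 1
After iteration 5: val = 23, min_val = 1
After iteration 6: val = 19, min_val = 1
Loop ends.

Final answer: 1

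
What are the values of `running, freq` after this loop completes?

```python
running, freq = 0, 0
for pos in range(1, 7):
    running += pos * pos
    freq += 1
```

Let's trace through this code step by step.

Initialize: running = 0
Initialize: freq = 0
Entering loop: for pos in range(1, 7):
After iteration 1: pos = 1, running = 1, freq = 1
After iteration 2: pos = 2, running = 5, freq = 2
After iteration 3: pos = 3, running = 14, freq = 3
After iteration 4: pos = 4, running = 30, freq = 4
After iteration 5: pos = 5, running = 55, freq = 5
After iteration 6: pos = 6, running = 91, freq = 6
Loop ends.

Final answer: 91, 6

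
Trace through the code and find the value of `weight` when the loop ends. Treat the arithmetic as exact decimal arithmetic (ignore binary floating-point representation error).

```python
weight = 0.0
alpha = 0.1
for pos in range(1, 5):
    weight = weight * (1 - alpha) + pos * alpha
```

Let's trace through this code step by step.

Initialize: weight = 0.0
Initialize: alpha = 0.1
Entering loop: for pos in range(1, 5):
After iteration 1: pos = 1, weight = 0.1
After iteration 2: pos = 2, weight = 0.29
After iteration 3: pos = 3, weight = 0.561
After iteration 4: pos = 4, weight = 0.9049
Loop ends.

Final answer: 0.9049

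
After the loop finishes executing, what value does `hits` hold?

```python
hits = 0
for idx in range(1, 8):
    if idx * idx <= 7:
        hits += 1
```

Let's trace through this code step by step.

Initialize: hits = 0
Entering loop: for idx in range(1, 8):
After iteration 1: idx = 1, hits = 1
After iteration 2: idx = 2, hits = 2
After iteration 3: idx = 3, hits = 2
After iteration 4: idx = 4, hits = 2
After iteration 5: idx = 5, hits = 2
After iteration 6: idx = 6, hits = 2
After iteration 7: idx = 7, hits = 2
Loop ends.

Final answer: 2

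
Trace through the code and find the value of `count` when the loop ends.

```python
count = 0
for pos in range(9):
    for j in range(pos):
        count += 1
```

Let's trace through this code step by step.

Initialize: count = 0
Entering loop: for pos in range(9):
After iteration 1: pos = 0, count = 0
After iteration 2: pos = 1, count = 1, j = 0
After iteration 3: pos = 2, count = 3, j = 1
After iteration 4: pos = 3, count = 6, j = 2
After iteration 5: pos = 4, count = 10, j = 3
After iteration 6: pos = 5, count = 15, j = 4
After iteration 7: pos = 6, count = 21, j = 5
After iteration 8: pos = 7, count = 28, j = 6
After iteration 9: pos = 8, count = 36, j = 7
Loop ends.

Final answer: 36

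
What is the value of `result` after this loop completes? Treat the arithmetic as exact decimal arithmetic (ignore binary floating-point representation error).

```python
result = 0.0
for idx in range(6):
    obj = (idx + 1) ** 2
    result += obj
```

Let's trace through this code step by step.

Initialize: result = 0.0
Entering loop: for idx in range(6):
After iteration 1: idx = 0, result = 1.0, obj = 1
After iteration 2: idx = 1, result = 5.0, obj = 4
After iteration 3: idx = 2, result = 14.0, obj = 9
After iteration 4: idx = 3, result = 30.0, obj = 16
After iteration 5: idx = 4, result = 55.0, obj = 25
After iteration 6: idx = 5, result = 91.0, obj = 36
Loop ends.

Final answer: 91.0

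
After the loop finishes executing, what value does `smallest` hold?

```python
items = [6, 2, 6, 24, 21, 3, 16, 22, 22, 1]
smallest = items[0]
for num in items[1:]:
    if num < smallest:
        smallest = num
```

Let's trace through this code step by step.

Initialize: items = [6, 2, 6, 24, 21, 3, 16, 22, 22, 1]
Initialize: smallest = 6
Entering loop: for num in items[1:]:
After iteration 1: num = 2, smallest = 2
After iteration 2: num = 6, smallest = 2
After iteration 3: num = 24, smallest = 2
After iteration 4: num = 21, smallest = 2
After iteration 5: num = 3, smallest = 2
After iteration 6: num = 16, smallest = 2
After iteration 7: num = 22, smallest = 2
After iteration 8: num = 22, smallest = 2
After iteration 9: num = 1, smallest = 1
Loop ends.

Final answer: 1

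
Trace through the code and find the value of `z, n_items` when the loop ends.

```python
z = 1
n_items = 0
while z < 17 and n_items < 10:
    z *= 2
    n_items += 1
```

Let's trace through this code step by step.

Initialize: z = 1
Initialize: n_items = 0
Entering loop: while z < 17 and n_items < 10:
After iteration 1: z = 2, n_items = 1
After iteration 2: z = 4, n_items = 2
After iteration 3: z = 8, n_items = 3
After iteration 4: z = 16, n_items = 4
After iteration 5: z = 32, n_items = 5
Loop ends.

Final answer: 32, 5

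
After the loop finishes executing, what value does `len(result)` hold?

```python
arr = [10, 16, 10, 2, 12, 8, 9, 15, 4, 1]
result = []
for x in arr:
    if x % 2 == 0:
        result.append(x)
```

Let's trace through this code step by step.

Initialize: arr = [10, 16, 10, 2, 12, 8, 9, 15, 4, 1]
Initialize: result = []
Entering loop: for x in arr:
After iteration 1: x = 10, result = [10]
After iteration 2: x = 16, result = [10, 16]
After iteration 3: x = 10, result = [10, 16, 10]
After iteration 4: x = 2, result = [10, 16, 10, 2]
After iteration 5: x = 12, result = [10, 16, 10, 2, 12]
After iteration 6: x = 8, result = [10, 16, 10, 2, 12, 8]
After iteration 7: x = 9, result = [10, 16, 10, 2, 12, 8]
After iteration 8: x = 15, result = [10, 16, 10, 2, 12, 8]
After iteration 9: x = 4, result = [10, 16, 10, 2, 12, 8, 4]
After iteration 10: x = 1, result = [10, 16, 10, 2, 12, 8, 4]
Loop ends.
len(result) = 7

Final answer: 7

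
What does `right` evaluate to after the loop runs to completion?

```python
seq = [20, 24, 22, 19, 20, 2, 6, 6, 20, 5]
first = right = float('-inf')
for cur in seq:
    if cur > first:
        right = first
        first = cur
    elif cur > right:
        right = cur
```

Let's trace through this code step by step.

Initialize: seq = [20, 24, 22, 19, 20, 2, 6, 6, 20, 5]
Initialize: first = -inf
Initialize: right = -inf
Entering loop: for cur in seq:
After iteration 1: cur = 20, first = 20, right = -inf
After iteration 2: cur = 24, first = 24, right = 20
After iteration 3: cur = 22, first = 24, right = 22
After iteration 4: cur = 19, first = 24, right = 22
After iteration 5: cur = 20, first = 24, right = 22
After iteration 6: cur = 2, first = 24, right = 22
After iteration 7: cur = 6, first = 24, right = 22
After iteration 8: cur = 6, first = 24, right = 22
After iteration 9: cur = 20, first = 24, right = 22
After iteration 10: cur = 5, first = 24, right = 22
Loop ends.

Final answer: 22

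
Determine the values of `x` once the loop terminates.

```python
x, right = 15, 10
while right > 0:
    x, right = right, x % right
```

Let's trace through this code step by step.

Initialize: x = 15
Initialize: right = 10
Entering loop: while right > 0:
After iteration 1: x = 10, right = 5
After iteration 2: x = 5, right = 0
Loop ends.

Final answer: 5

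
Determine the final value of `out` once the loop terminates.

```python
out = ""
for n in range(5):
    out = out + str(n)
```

Let's trace through this code step by step.

Initialize: out = ''
Entering loop: for n in range(5):
After iteration 1: n = 0, out = '0'
After iteration 2: n = 1, out = '01'
After iteration 3: n = 2, out = '012'
After iteration 4: n = 3, out = '0123'
After iteration 5: n = 4, out = '01234'
Loop ends.

Final answer: '01234'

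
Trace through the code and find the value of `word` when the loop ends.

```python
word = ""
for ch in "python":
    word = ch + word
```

Let's trace through this code step by step.

Initialize: word = ''
Entering loop: for ch in "python":
After iteration 1: ch = 'p', word = 'p'
After iteration 2: ch = 'y', word = 'yp'
After iteration 3: ch = 't', word = 'typ'
After iteration 4: ch = 'h', word = 'htyp'
After iteration 5: ch = 'o', word = 'ohtyp'
After iteration 6: ch = 'n', word = 'nohtyp'
Loop ends.

Final answer: 'nohtyp'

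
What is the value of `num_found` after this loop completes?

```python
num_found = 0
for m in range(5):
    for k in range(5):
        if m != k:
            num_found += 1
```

Let's trace through this code step by step.

Initialize: num_found = 0
Entering loop: for m in range(5):
After iteration 1: m = 0, num_found = 4
After iteration 2: m = 1, num_found = 8
After iteration 3: m = 2, num_found = 12
After iteration 4: m = 3, num_found = 16
After iteration 5: m = 4, num_found = 20
Loop ends.

Final answer: 20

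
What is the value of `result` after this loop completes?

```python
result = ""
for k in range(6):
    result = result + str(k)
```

Let's trace through this code step by step.

Initialize: result = ''
Entering loop: for k in range(6):
After iteration 1: k = 0, result = '0'
After iteration 2: k = 1, result = '01'
After iteration 3: k = 2, result = '012'
After iteration 4: k = 3, result = '0123'
After iteration 5: k = 4, result = '01234'
After iteration 6: k = 5, result = '012345'
Loop ends.

Final answer: '012345'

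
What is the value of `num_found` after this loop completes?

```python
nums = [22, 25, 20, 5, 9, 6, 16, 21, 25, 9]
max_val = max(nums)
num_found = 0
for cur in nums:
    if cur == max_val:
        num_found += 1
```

Let's trace through this code step by step.

Initialize: nums = [22, 25, 20, 5, 9, 6, 16, 21, 25, 9]
Initialize: max_val = 25
Initialize: num_found = 0
Entering loop: for cur in nums:
After iteration 1: cur = 22, num_found = 0
After iteration 2: cur = 25, num_found = 1
After iteration 3: cur = 20, num_found = 1
After iteration 4: cur = 5, num_found = 1
After iteration 5: cur = 9, num_found = 1
After iteration 6: cur = 6, num_found = 1
After iteration 7: cur = 16, num_found = 1
After iteration 8: cur = 21, num_found = 1
After iteration 9: cur = 25, num_found = 2
After iteration 10: cur = 9, num_found = 2
Loop ends.

Final answer: 2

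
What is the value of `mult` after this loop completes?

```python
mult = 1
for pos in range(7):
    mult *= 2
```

Let's trace through this code step by step.

Initialize: mult = 1
Entering loop: for pos in range(7):
After iteration 1: pos = 0, mult = 2
After iteration 2: pos = 1, mult = 4
After iteration 3: pos = 2, mult = 8
After iteration 4: pos = 3, mult = 16
After iteration 5: pos = 4, mult = 32
After iteration 6: pos = 5, mult = 64
After iteration 7: pos = 6, mult = 128
Loop ends.

Final answer: 128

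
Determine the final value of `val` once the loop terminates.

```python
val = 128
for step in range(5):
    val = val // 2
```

Let's trace through this code step by step.

Initialize: val = 128
Entering loop: for step in range(5):
After iteration 1: step = 0, val = 64
After iteration 2: step = 1, val = 32
After iteration 3: step = 2, val = 16
After iteration 4: step = 3, val = 8
After iteration 5: step = 4, val = 4
Loop ends.

Final answer: 4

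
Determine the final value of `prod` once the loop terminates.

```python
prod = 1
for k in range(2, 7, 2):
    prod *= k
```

Let's trace through this code step by step.

Initialize: prod = 1
Entering loop: for k in range(2, 7, 2):
After iteration 1: k = 2, prod = 2
After iteration 2: k = 4, prod = 8
After iteration 3: k = 6, prod = 48
Loop ends.

Final answer: 48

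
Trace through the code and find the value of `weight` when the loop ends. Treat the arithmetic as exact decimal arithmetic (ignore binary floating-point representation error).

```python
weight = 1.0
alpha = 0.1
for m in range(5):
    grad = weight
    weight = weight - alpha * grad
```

Let's trace through this code step by step.

Initialize: weight = 1.0
Initialize: alpha = 0.1
Entering loop: for m in range(5):
After iteration 1: m = 0, weight = 0.9, grad = 1.0
After iteration 2: m = 1, weight = 0.81, grad = 0.9
After iteration 3: m = 2, weight = 0.729, grad = 0.81
After iteration 4: m = 3, weight = 0.6561, grad = 0.729
After iteration 5: m = 4, weight = 0.59049, grad = 0.6561
Loop ends.

Final answer: 0.59049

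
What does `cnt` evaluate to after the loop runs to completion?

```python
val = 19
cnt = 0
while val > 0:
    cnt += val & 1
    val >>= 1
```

Let's trace through this code step by step.

Initialize: val = 19
Initialize: cnt = 0
Entering loop: while val > 0:
After iteration 1: val = 9, cnt = 1
After iteration 2: val = 4, cnt = 2
After iteration 3: val = 2, cnt = 2
After iteration 4: val = 1, cnt = 2
After iteration 5: val = 0, cnt = 3
Loop ends.

Final answer: 3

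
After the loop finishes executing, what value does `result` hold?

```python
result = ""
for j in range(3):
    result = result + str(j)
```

Let's trace through this code step by step.

Initialize: result = ''
Entering loop: for j in range(3):
After iteration 1: j = 0, result = '0'
After iteration 2: j = 1, result = '01'
After iteration 3: j = 2, result = '012'
Loop ends.

Final answer: '012'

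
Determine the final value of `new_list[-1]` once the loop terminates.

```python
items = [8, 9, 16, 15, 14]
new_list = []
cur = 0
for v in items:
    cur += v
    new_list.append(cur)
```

Let's trace through this code step by step.

Initialize: items = [8, 9, 16, 15, 14]
Initialize: new_list = []
Initialize: cur = 0
Entering loop: for v in items:
After iteration 1: v = 8, new_list = [8], cur = 8
After iteration 2: v = 9, new_list = [8, 17], cur = 17
After iteration 3: v = 16, new_list = [8, 17, 33], cur = 33
After iteration 4: v = 15, new_list = [8, 17, 33, 48], cur = 48
After iteration 5: v = 14, new_list = [8, 17, 33, 48, 62], cur = 62
Loop ends.
new_list[-1] = 62

Final answer: 62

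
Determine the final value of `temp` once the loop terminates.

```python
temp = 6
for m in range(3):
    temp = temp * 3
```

Let's trace through this code step by step.

Initialize: temp = 6
Entering loop: for m in range(3):
After iteration 1: m = 0, temp = 18
After iteration 2: m = 1, temp = 54
After iteration 3: m = 2, temp = 162
Loop ends.

Final answer: 162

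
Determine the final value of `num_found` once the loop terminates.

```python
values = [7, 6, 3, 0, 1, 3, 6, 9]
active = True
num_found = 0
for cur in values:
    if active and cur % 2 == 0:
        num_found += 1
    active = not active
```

Let's trace through this code step by step.

Initialize: values = [7, 6, 3, 0, 1, 3, 6, 9]
Initialize: active = True
Initialize: num_found = 0
Entering loop: for cur in values:
After iteration 1: cur = 7, active = False, num_found = 0
After iteration 2: cur = 6, active = True, num_found = 0
After iteration 3: cur = 3, active = False, num_found = 0
After iteration 4: cur = 0, active = True, num_found = 0
After iteration 5: cur = 1, active = False, num_found = 0
After iteration 6: cur = 3, active = True, num_found = 0
After iteration 7: cur = 6, active = False, num_found = 1
After iteration 8: cur = 9, active = True, num_found = 1
Loop ends.

Final answer: 1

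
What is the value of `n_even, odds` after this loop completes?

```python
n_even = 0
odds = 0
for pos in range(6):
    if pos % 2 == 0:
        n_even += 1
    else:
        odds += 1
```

Let's trace through this code step by step.

Initialize: n_even = 0
Initialize: odds = 0
Entering loop: for pos in range(6):
After iteration 1: pos = 0, n_even = 1, odds = 0
After iteration 2: pos = 1, n_even = 1, odds = 1
After iteration 3: pos = 2, n_even = 2, odds = 1
After iteration 4: pos = 3, n_even = 2, odds = 2
After iteration 5: pos = 4, n_even = 3, odds = 2
After iteration 6: pos = 5, n_even = 3, odds = 3
Loop ends.

Final answer: 3, 3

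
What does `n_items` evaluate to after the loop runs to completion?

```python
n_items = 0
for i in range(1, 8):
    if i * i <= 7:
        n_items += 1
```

Let's trace through this code step by step.

Initialize: n_items = 0
Entering loop: for i in range(1, 8):
After iteration 1: i = 1, n_items = 1
After iteration 2: i = 2, n_items = 2
After iteration 3: i = 3, n_items = 2
After iteration 4: i = 4, n_items = 2
After iteration 5: i = 5, n_items = 2
After iteration 6: i = 6, n_items = 2
After iteration 7: i = 7, n_items = 2
Loop ends.

Final answer: 2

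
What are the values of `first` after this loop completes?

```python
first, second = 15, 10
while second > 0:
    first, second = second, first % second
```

Let's trace through this code step by step.

Initialize: first = 15
Initialize: second = 10
Entering loop: while second > 0:
After iteration 1: first = 10, second = 5
After iteration 2: first = 5, second = 0
Loop ends.

Final answer: 5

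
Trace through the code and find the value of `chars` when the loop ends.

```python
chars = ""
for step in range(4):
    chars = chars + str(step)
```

Let's trace through this code step by step.

Initialize: chars = ''
Entering loop: for step in range(4):
After iteration 1: step = 0, chars = '0'
After iteration 2: step = 1, chars = '01'
After iteration 3: step = 2, chars = '012'
After iteration 4: step = 3, chars = '0123'
Loop ends.

Final answer: '0123'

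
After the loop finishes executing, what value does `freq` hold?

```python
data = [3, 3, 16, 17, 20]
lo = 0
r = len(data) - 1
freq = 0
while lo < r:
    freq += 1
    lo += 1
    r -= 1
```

Let's trace through this code step by step.

Initialize: data = [3, 3, 16, 17, 20]
Initialize: lo = 0
Initialize: r = 4
Initialize: freq = 0
Entering loop: while lo < r:
After iteration 1: lo = 1, r = 3, freq = 1
After iteration 2: lo = 2, r = 2, freq = 2
Loop ends.

Final answer: 2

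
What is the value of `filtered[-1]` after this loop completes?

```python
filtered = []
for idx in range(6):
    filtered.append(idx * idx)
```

Let's trace through this code step by step.

Initialize: filtered = []
Entering loop: for idx in range(6):
After iteration 1: idx = 0, filtered = [0]
After iteration 2: idx = 1, filtered = [0, 1]
After iteration 3: idx = 2, filtered = [0, 1, 4]
After iteration 4: idx = 3, filtered = [0, 1, 4, 9]
After iteration 5: idx = 4, filtered = [0, 1, 4, 9, 16]
After iteration 6: idx = 5, filtered = [0, 1, 4, 9, 16, 25]
Loop ends.
filtered[-1] = 25

Final answer: 25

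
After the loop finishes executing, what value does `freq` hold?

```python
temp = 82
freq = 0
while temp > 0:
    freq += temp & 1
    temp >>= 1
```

Let's trace through this code step by step.

Initialize: temp = 82
Initialize: freq = 0
Entering loop: while temp > 0:
After iteration 1: temp = 41, freq = 0
After iteration 2: temp = 20, freq = 1
After iteration 3: temp = 10, freq = 1
After iteration 4: temp = 5, freq = 1
After iteration 5: temp = 2, freq = 2
After iteration 6: temp = 1, freq = 2
After iteration 7: temp = 0, freq = 3
Loop ends.

Final answer: 3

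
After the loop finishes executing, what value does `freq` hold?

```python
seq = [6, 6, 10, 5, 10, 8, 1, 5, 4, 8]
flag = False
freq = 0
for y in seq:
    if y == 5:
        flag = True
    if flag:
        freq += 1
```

Let's trace through this code step by step.

Initialize: seq = [6, 6, 10, 5, 10, 8, 1, 5, 4, 8]
Initialize: flag = False
Initialize: freq = 0
Entering loop: for y in seq:
After iteration 1: y = 6, flag = False, freq = 0
After iteration 2: y = 6, flag = False, freq = 0
After iteration 3: y = 10, flag = False, freq = 0
After iteration 4: y = 5, flag = True, freq = 1
After iteration 5: y = 10, flag = True, freq = 2
After iteration 6: y = 8, flag = True, freq = 3
After iteration 7: y = 1, flag = True, freq = 4
After iteration 8: y = 5, flag = True, freq = 5
After iteration 9: y = 4, flag = True, freq = 6
After iteration 10: y = 8, flag = True, freq = 7
Loop ends.

Final answer: 7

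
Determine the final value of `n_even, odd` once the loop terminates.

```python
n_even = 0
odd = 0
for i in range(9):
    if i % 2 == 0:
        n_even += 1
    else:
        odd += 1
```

Let's trace through this code step by step.

Initialize: n_even = 0
Initialize: odd = 0
Entering loop: for i in range(9):
After iteration 1: i = 0, n_even = 1, odd = 0
After iteration 2: i = 1, n_even = 1, odd = 1
After iteration 3: i = 2, n_even = 2, odd = 1
After iteration 4: i = 3, n_even = 2, odd = 2
After iteration 5: i = 4, n_even = 3, odd = 2
After iteration 6: i = 5, n_even = 3, odd = 3
After iteration 7: i = 6, n_even = 4, odd = 3
After iteration 8: i = 7, n_even = 4, odd = 4
After iteration 9: i = 8, n_even = 5, odd = 4
Loop ends.

Final answer: 5, 4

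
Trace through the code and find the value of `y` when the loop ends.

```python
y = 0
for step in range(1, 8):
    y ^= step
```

Let's trace through this code step by step.

Initialize: y = 0
Entering loop: for step in range(1, 8):
After iteration 1: step = 1, y = 1
After iteration 2: step = 2, y = 3
After iteration 3: step = 3, y = 0
After iteration 4: step = 4, y = 4
After iteration 5: step = 5, y = 1
After iteration 6: step = 6, y = 7
After iteration 7: step = 7, y = 0
Loop ends.

Final answer: 0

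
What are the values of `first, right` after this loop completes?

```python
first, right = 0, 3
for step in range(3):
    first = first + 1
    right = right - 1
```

Let's trace through this code step by step.

Initialize: first = 0
Initialize: right = 3
Entering loop: for step in range(3):
After iteration 1: step = 0, first = 1, right = 2
After iteration 2: step = 1, first = 2, right = 1
After iteration 3: step = 2, first = 3, right = 0
Loop ends.

Final answer: 3, 0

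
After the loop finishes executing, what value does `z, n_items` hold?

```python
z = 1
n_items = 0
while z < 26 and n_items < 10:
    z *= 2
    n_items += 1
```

Let's trace through this code step by step.

Initialize: z = 1
Initialize: n_items = 0
Entering loop: while z < 26 and n_items < 10:
After iteration 1: z = 2, n_items = 1
After iteration 2: z = 4, n_items = 2
After iteration 3: z = 8, n_items = 3
After iteration 4: z = 16, n_items = 4
After iteration 5: z = 32, n_items = 5
Loop ends.

Final answer: 32, 5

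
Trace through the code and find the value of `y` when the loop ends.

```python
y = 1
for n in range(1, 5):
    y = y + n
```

Let's trace through this code step by step.

Initialize: y = 1
Entering loop: for n in range(1, 5):
After iteration 1: n = 1, y = 2
After iteration 2: n = 2, y = 4
After iteration 3: n = 3, y = 7
After iteration 4: n = 4, y = 11
Loop ends.

Final answer: 11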